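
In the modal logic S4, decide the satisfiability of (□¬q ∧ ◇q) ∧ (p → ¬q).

Unsatisfiable (every branch closes)

1. (□¬q ∧ ◇q) ∧ (p → ¬q), w0
2. □¬q ∧ ◇q, w0   [∧-rule on 1]
3. p → ¬q, w0   [∧-rule on 1]
4. □¬q, w0   [∧-rule on 2]
5. ◇q, w0   [∧-rule on 2]
6. ¬q, w0   [□-rule on 4 via w0Rw0]
7. q, w1   [◇-rule on 5: fresh world w1, w0Rw1]
8. ¬q, w1   [□-rule on 4 via w0Rw1]
Accessibility: w0Rw0, w0Rw1, w1Rw1
Branch closes: q and ¬q both at w1.
(One branch shown.) All branches close.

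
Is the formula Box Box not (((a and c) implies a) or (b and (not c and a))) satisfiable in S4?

1. Box Box not (((a and c) implies a) or (b and (not c and a))), u
2. Box not (((a and c) implies a) or (b and (not c and a))), u   [Box-rule on 1 via uRu]
3. not (((a and c) implies a) or (b and (not c and a))), u   [Box-rule on 2 via uRu]
4. not ((a and c) implies a), u   [neg-or-rule on 3]
5. not (b and (not c and a)), u   [neg-or-rule on 3]
6. a and c, u   [neg-implies-rule on 4]
7. not a, u   [neg-implies-rule on 4]
8. a, u   [and-rule on 6]
9. c, u   [and-rule on 6]
Accessibility: uRu
Branch closes: a and not a both at u.
All branches of the tableau close; one closing branch shown above.

Unsatisfiable (every branch closes)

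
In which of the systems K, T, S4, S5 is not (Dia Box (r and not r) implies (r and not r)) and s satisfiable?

T-tableau for the formula:
1. not (Dia Box (r and not r) implies (r and not r)) and s, u
2. not (Dia Box (r and not r) implies (r and not r)), u   [and-rule on 1]
3. s, u   [and-rule on 1]
4. Dia Box (r and not r), u   [neg-implies-rule on 2]
5. not (r and not r), u   [neg-implies-rule on 2]
6. r, u   [neg-and-rule on 5 (branches; this branch)]
7. Box (r and not r), v   [Dia-rule on 4: fresh world v, uRv]
8. r and not r, v   [Box-rule on 7 via vRv]
9. r, v   [and-rule on 8]
10. not r, v   [and-rule on 8]
Accessibility: uRu, uRv, vRv
Branch closes: r and not r both at v.
Every branch closes (one shown): unsatisfiable in T, hence also in S4, S5 (every S4/S5-frame is a T-frame).
K-tableau for the formula:
1. not (Dia Box (r and not r) implies (r and not r)) and s, u
2. not (Dia Box (r and not r) implies (r and not r)), u   [and-rule on 1]
3. s, u   [and-rule on 1]
4. Dia Box (r and not r), u   [neg-implies-rule on 2]
5. not (r and not r), u   [neg-implies-rule on 2]
6. r, u   [neg-and-rule on 5 (branches; this branch)]
7. Box (r and not r), v   [Dia-rule on 4: fresh world v, uRv]
Accessibility: uRv
Complete open branch: satisfiable in K.

K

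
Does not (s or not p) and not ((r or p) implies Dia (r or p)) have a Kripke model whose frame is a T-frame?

1. not (s or not p) and not ((r or p) implies Dia (r or p)), 0
2. not (s or not p), 0
3. not ((r or p) implies Dia (r or p)), 0
4. not s, 0
5. p, 0
6. r or p, 0
7. not Dia (r or p), 0
8. not (r or p), 0
9. not r, 0
10. not p, 0
Accessibility: 0R0
Branch closes: p and not p both at 0.
All branches of the tableau close; one closing branch shown above.

No, unsatisfiable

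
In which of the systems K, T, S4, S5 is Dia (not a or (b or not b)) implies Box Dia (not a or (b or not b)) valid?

K-tableau for the negation not (Dia (not a or (b or not b)) implies Box Dia (not a or (b or not b))):
1. not (Dia (not a or (b or not b)) implies Box Dia (not a or (b or not b))), u
2. Dia (not a or (b or not b)), u
3. not Box Dia (not a or (b or not b)), u
4. not a or (b or not b), v
5. b or not b, v
6. not b, v
7. not Dia (not a or (b or not b)), w
Accessibility: uRv, uRw
Complete open branch: countermodel on a K-frame, so not valid in K.
T-tableau for the negation not (Dia (not a or (b or not b)) implies Box Dia (not a or (b or not b))):
1. not (Dia (not a or (b or not b)) implies Box Dia (not a or (b or not b))), u
2. Dia (not a or (b or not b)), u
3. not Box Dia (not a or (b or not b)), u
4. not a or (b or not b), v
5. b or not b, v
6. not b, v
7. not Dia (not a or (b or not b)), w
8. not (not a or (b or not b)), w
9. a, w
10. not (b or not b), w
11. not b, w
12. b, w
Accessibility: uRu, uRv, uRw, vRv, wRw
Branch closes: b and not b both at w.
Every branch closes (one shown): valid in T, hence also in S4, S5 (every theorem of T is a theorem of S4 and S5).

T, S4, S5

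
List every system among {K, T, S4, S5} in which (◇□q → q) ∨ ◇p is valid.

S5

S5-tableau for the negation ¬((◇□q → q) ∨ ◇p):
1. ¬((◇□q → q) ∨ ◇p), w0
2. ¬(◇□q → q), w0   [¬∨-rule on 1]
3. ¬◇p, w0   [¬∨-rule on 1]
4. ◇□q, w0   [¬→-rule on 2]
5. ¬q, w0   [¬→-rule on 2]
6. ¬p, w0   [¬◇-rule on 3 via w0Rw0]
7. □q, w1   [◇-rule on 4: fresh world w1, w0Rw1]
8. ¬p, w1   [¬◇-rule on 3 via w0Rw1]
9. q, w0   [□-rule on 7 via w1Rw0]
Accessibility: w0Rw0, w0Rw1, w1Rw0, w1Rw1
Branch closes: q and ¬q both at w0.
Every branch closes (one shown): valid in S5.
S4-tableau for the negation ¬((◇□q → q) ∨ ◇p):
1. ¬((◇□q → q) ∨ ◇p), w0
2. ¬(◇□q → q), w0   [¬∨-rule on 1]
3. ¬◇p, w0   [¬∨-rule on 1]
4. ◇□q, w0   [¬→-rule on 2]
5. ¬q, w0   [¬→-rule on 2]
6. ¬p, w0   [¬◇-rule on 3 via w0Rw0]
7. □q, w1   [◇-rule on 4: fresh world w1, w0Rw1]
8. ¬p, w1   [¬◇-rule on 3 via w0Rw1]
9. q, w1   [□-rule on 7 via w1Rw1]
Accessibility: w0Rw0, w0Rw1, w1Rw1
Complete open branch: countermodel on an S4-frame, so not valid in S4, nor in K, T (the same frame is also a K-frame and a T-frame).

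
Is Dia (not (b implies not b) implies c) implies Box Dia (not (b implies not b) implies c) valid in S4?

No, not valid

Tableau for the negation not (Dia (not (b implies not b) implies c) implies Box Dia (not (b implies not b) implies c)):
1. not (Dia (not (b implies not b) implies c) implies Box Dia (not (b implies not b) implies c)), u
2. Dia (not (b implies not b) implies c), u   [neg-implies-rule on 1]
3. not Box Dia (not (b implies not b) implies c), u   [neg-implies-rule on 1]
4. not (b implies not b) implies c, v   [Dia-rule on 2: fresh world v, uRv]
5. c, v   [implies-rule on 4 (branches; this branch)]
6. not Dia (not (b implies not b) implies c), w   [neg-Box-rule on 3: fresh world w, uRw]
7. not (not (b implies not b) implies c), w   [neg-Dia-rule on 6 via wRw]
8. not (b implies not b), w   [neg-implies-rule on 7]
9. not c, w   [neg-implies-rule on 7]
10. b, w   [neg-implies-rule on 8]
Accessibility: uRu, uRv, uRw, vRv, wRw
The negation has an open branch (countermodel exists).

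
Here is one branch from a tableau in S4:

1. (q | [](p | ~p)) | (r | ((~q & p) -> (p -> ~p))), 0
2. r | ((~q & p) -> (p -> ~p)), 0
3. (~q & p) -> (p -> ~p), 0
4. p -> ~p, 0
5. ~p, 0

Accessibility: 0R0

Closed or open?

Open

There is no literal clash: for every atom and world, at most one sign appears.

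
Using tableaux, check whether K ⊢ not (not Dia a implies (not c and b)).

Tableau for the negation not Dia a implies (not c and b):
1. not Dia a implies (not c and b), w0
2. not c and b, w0
3. not c, w0
4. b, w0
The negation has an open branch (countermodel exists).

Invalid (countermodel exists)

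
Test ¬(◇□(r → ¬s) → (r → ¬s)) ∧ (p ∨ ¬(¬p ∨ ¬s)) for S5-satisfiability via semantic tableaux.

No, unsatisfiable

1. ¬(◇□(r → ¬s) → (r → ¬s)) ∧ (p ∨ ¬(¬p ∨ ¬s)), 0
2. ¬(◇□(r → ¬s) → (r → ¬s)), 0   [∧-rule on 1]
3. p ∨ ¬(¬p ∨ ¬s), 0   [∧-rule on 1]
4. ◇□(r → ¬s), 0   [¬→-rule on 2]
5. ¬(r → ¬s), 0   [¬→-rule on 2]
6. r, 0   [¬→-rule on 5]
7. s, 0   [¬→-rule on 5]
8. ¬(¬p ∨ ¬s), 0   [∨-rule on 3 (branches; this branch)]
9. p, 0   [¬∨-rule on 8]
10. □(r → ¬s), 1   [◇-rule on 4: fresh world 1, 0R1]
11. r → ¬s, 0   [□-rule on 10 via 1R0]
12. r → ¬s, 1   [□-rule on 10 via 1R1]
13. ¬s, 0   [→-rule on 11 (branches; this branch)]
Accessibility: 0R0, 0R1, 1R0, 1R1
Branch closes: s and ¬s both at 0.
(One branch shown.) All branches close.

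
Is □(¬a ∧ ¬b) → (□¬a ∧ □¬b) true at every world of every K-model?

Tableau for the negation ¬(□(¬a ∧ ¬b) → (□¬a ∧ □¬b)):
1. ¬(□(¬a ∧ ¬b) → (□¬a ∧ □¬b)), u
2. □(¬a ∧ ¬b), u
3. ¬(□¬a ∧ □¬b), u
4. ¬□¬b, u
5. b, v
6. ¬a ∧ ¬b, v
7. ¬a, v
8. ¬b, v
Accessibility: uRv
Branch closes: b and ¬b both at v.
Every branch of the negation's tableau closes; the branch above is one of them.

Valid in K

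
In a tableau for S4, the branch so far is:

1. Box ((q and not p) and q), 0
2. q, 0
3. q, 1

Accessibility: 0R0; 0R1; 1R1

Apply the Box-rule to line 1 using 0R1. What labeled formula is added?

(q and not p) and q, 1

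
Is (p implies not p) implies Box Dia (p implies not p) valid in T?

Tableau for the negation not ((p implies not p) implies Box Dia (p implies not p)):
1. not ((p implies not p) implies Box Dia (p implies not p)), 0
2. p implies not p, 0
3. not Box Dia (p implies not p), 0
4. not p, 0
5. not Dia (p implies not p), 1
6. not (p implies not p), 1
7. p, 1
Accessibility: 0R0, 0R1, 1R1
The negation has an open branch (countermodel exists).

Invalid (countermodel exists)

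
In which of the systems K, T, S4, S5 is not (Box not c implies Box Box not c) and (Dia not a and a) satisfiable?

T-tableau for the formula:
1. not (Box not c implies Box Box not c) and (Dia not a and a), u
2. not (Box not c implies Box Box not c), u
3. Dia not a and a, u
4. Box not c, u
5. not Box Box not c, u
6. Dia not a, u
7. a, u
8. not c, u
9. not Box not c, v
10. not c, v
11. not a, w
12. not c, w
13. c, x
Accessibility: uRu, uRv, uRw, vRv, vRx, wRw, xRx
Complete open branch: satisfiable in T, hence also in K (this T-model is also a K-model).
S4-tableau for the formula:
1. not (Box not c implies Box Box not c) and (Dia not a and a), u
2. not (Box not c implies Box Box not c), u
3. Dia not a and a, u
4. Box not c, u
5. not Box Box not c, u
6. Dia not a, u
7. a, u
8. not c, u
9. not Box not c, v
10. not c, v
11. not a, w
12. not c, w
13. c, x
14. not c, x
Accessibility: uRu, uRv, uRw, uRx, vRv, vRx, wRw, xRx
Branch closes: c and not c both at x.
Every branch closes (one shown): unsatisfiable in S4, hence also in S5 (every S5-frame is an S4-frame).

K, T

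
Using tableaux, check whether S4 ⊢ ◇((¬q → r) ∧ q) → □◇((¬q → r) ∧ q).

No, not valid

Tableau for the negation ¬(◇((¬q → r) ∧ q) → □◇((¬q → r) ∧ q)):
1. ¬(◇((¬q → r) ∧ q) → □◇((¬q → r) ∧ q)), w0
2. ◇((¬q → r) ∧ q), w0
3. ¬□◇((¬q → r) ∧ q), w0
4. (¬q → r) ∧ q, w1
5. ¬q → r, w1
6. q, w1
7. r, w1
8. ¬◇((¬q → r) ∧ q), w2
9. ¬((¬q → r) ∧ q), w2
10. ¬q, w2
Accessibility: w0Rw0, w0Rw1, w0Rw2, w1Rw1, w2Rw2
The negation has an open branch (countermodel exists).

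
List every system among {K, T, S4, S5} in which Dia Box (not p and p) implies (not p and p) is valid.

T, S4, S5

K-tableau for the negation not (Dia Box (not p and p) implies (not p and p)):
1. not (Dia Box (not p and p) implies (not p and p)), 0
2. Dia Box (not p and p), 0
3. not (not p and p), 0
4. not p, 0
5. Box (not p and p), 1
Accessibility: 0R1
Complete open branch: countermodel on a K-frame, so not valid in K.
T-tableau for the negation not (Dia Box (not p and p) implies (not p and p)):
1. not (Dia Box (not p and p) implies (not p and p)), 0
2. Dia Box (not p and p), 0
3. not (not p and p), 0
4. not p, 0
5. Box (not p and p), 1
6. not p and p, 1
7. not p, 1
8. p, 1
Accessibility: 0R0, 0R1, 1R1
Branch closes: p and not p both at 1.
Every branch closes (one shown): valid in T, hence also in S4, S5 (every theorem of T is a theorem of S4 and S5).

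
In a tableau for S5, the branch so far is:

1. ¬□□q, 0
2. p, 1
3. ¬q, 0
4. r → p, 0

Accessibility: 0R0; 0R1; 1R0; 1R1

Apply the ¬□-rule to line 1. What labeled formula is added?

a fresh world 2 with 0R2, and ¬□q at 2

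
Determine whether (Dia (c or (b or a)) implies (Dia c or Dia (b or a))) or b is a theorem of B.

Valid

Tableau for the negation not ((Dia (c or (b or a)) implies (Dia c or Dia (b or a))) or b):
1. not ((Dia (c or (b or a)) implies (Dia c or Dia (b or a))) or b), u
2. not (Dia (c or (b or a)) implies (Dia c or Dia (b or a))), u   [neg-or-rule on 1]
3. not b, u   [neg-or-rule on 1]
4. Dia (c or (b or a)), u   [neg-implies-rule on 2]
5. not (Dia c or Dia (b or a)), u   [neg-implies-rule on 2]
6. not Dia c, u   [neg-or-rule on 5]
7. not Dia (b or a), u   [neg-or-rule on 5]
8. not c, u   [neg-Dia-rule on 6 via uRu]
9. not (b or a), u   [neg-Dia-rule on 7 via uRu]
10. not a, u   [neg-or-rule on 9]
11. c or (b or a), v   [Dia-rule on 4: fresh world v, uRv]
12. not c, v   [neg-Dia-rule on 6 via uRv]
13. not (b or a), v   [neg-Dia-rule on 7 via uRv]
14. not b, v   [neg-or-rule on 13]
15. not a, v   [neg-or-rule on 13]
16. b or a, v   [or-rule on 11 (branches; this branch)]
17. a, v   [or-rule on 16 (branches; this branch)]
Accessibility: uRu, uRv, vRu, vRv
Branch closes: a and not a both at v.
All branches of the negation close; one closing branch shown above.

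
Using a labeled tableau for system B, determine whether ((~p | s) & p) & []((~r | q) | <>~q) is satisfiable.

1. ((~p | s) & p) & []((~r | q) | <>~q), 0
2. (~p | s) & p, 0   [&-rule on 1]
3. []((~r | q) | <>~q), 0   [&-rule on 1]
4. ~p | s, 0   [&-rule on 2]
5. p, 0   [&-rule on 2]
6. (~r | q) | <>~q, 0   [[]-rule on 3 via 0R0]
7. s, 0   [|-rule on 4 (branches; this branch)]
8. <>~q, 0   [|-rule on 6 (branches; this branch)]
9. ~q, 1   [<>-rule on 8: fresh world 1, 0R1]
10. (~r | q) | <>~q, 1   [[]-rule on 3 via 0R1]
11. <>~q, 1   [|-rule on 10 (branches; this branch)]
12. ~q, 2   [<>-rule on 11: fresh world 2, 1R2]
Accessibility: 0R0, 0R1, 1R0, 1R1, 1R2, 2R1, 2R2

Yes, satisfiable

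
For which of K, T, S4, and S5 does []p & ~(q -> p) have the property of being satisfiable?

K

T-tableau for the formula:
1. []p & ~(q -> p), 0
2. []p, 0   [&-rule on 1]
3. ~(q -> p), 0   [&-rule on 1]
4. q, 0   [~->-rule on 3]
5. ~p, 0   [~->-rule on 3]
6. p, 0   [[]-rule on 2 via 0R0]
Accessibility: 0R0
Branch closes: p and ~p both at 0.
Every branch closes (one shown): unsatisfiable in T, hence also in S4, S5 (every S4/S5-frame is a T-frame).
K-tableau for the formula:
1. []p & ~(q -> p), 0
2. []p, 0   [&-rule on 1]
3. ~(q -> p), 0   [&-rule on 1]
4. q, 0   [~->-rule on 3]
5. ~p, 0   [~->-rule on 3]
Complete open branch: satisfiable in K.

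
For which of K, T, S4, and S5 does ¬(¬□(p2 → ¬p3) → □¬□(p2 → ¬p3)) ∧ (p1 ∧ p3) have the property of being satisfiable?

K, T, S4

S4-tableau for the formula:
1. ¬(¬□(p2 → ¬p3) → □¬□(p2 → ¬p3)) ∧ (p1 ∧ p3), 0
2. ¬(¬□(p2 → ¬p3) → □¬□(p2 → ¬p3)), 0   [∧-rule on 1]
3. p1 ∧ p3, 0   [∧-rule on 1]
4. ¬□(p2 → ¬p3), 0   [¬→-rule on 2]
5. ¬□¬□(p2 → ¬p3), 0   [¬→-rule on 2]
6. p1, 0   [∧-rule on 3]
7. p3, 0   [∧-rule on 3]
8. ¬(p2 → ¬p3), 1   [¬□-rule on 4: fresh world 1, 0R1]
9. p2, 1   [¬→-rule on 8]
10. p3, 1   [¬→-rule on 8]
11. □(p2 → ¬p3), 2   [¬□-rule on 5: fresh world 2, 0R2]
12. p2 → ¬p3, 2   [□-rule on 11 via 2R2]
13. ¬p3, 2   [→-rule on 12 (branches; this branch)]
Accessibility: 0R0, 0R1, 0R2, 1R1, 2R2
Complete open branch: satisfiable in S4, hence also in K, T (this S4-model is also a K-model and a T-model).
S5-tableau for the formula:
1. ¬(¬□(p2 → ¬p3) → □¬□(p2 → ¬p3)) ∧ (p1 ∧ p3), 0
2. ¬(¬□(p2 → ¬p3) → □¬□(p2 → ¬p3)), 0   [∧-rule on 1]
3. p1 ∧ p3, 0   [∧-rule on 1]
4. ¬□(p2 → ¬p3), 0   [¬→-rule on 2]
5. ¬□¬□(p2 → ¬p3), 0   [¬→-rule on 2]
6. p1, 0   [∧-rule on 3]
7. p3, 0   [∧-rule on 3]
8. ¬(p2 → ¬p3), 1   [¬□-rule on 4: fresh world 1, 0R1]
9. p2, 1   [¬→-rule on 8]
10. p3, 1   [¬→-rule on 8]
11. □(p2 → ¬p3), 2   [¬□-rule on 5: fresh world 2, 0R2]
12. p2 → ¬p3, 0   [□-rule on 11 via 2R0]
13. p2 → ¬p3, 1   [□-rule on 11 via 2R1]
14. p2 → ¬p3, 2   [□-rule on 11 via 2R2]
15. ¬p2, 0   [→-rule on 12 (branches; this branch)]
16. ¬p3, 1   [→-rule on 13 (branches; this branch)]
Accessibility: 0R0, 0R1, 0R2, 1R0, 1R1, 1R2, 2R0, 2R1, 2R2
Branch closes: p3 and ¬p3 both at 1.
Every branch closes (one shown): unsatisfiable in S5.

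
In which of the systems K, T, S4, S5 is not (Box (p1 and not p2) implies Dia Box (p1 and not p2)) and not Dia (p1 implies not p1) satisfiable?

T-tableau for the formula:
1. not (Box (p1 and not p2) implies Dia Box (p1 and not p2)) and not Dia (p1 implies not p1), w0
2. not (Box (p1 and not p2) implies Dia Box (p1 and not p2)), w0   [and-rule on 1]
3. not Dia (p1 implies not p1), w0   [and-rule on 1]
4. Box (p1 and not p2), w0   [neg-implies-rule on 2]
5. not Dia Box (p1 and not p2), w0   [neg-implies-rule on 2]
6. not (p1 implies not p1), w0   [neg-Dia-rule on 3 via w0Rw0]
7. p1, w0   [neg-implies-rule on 6]
8. p1 and not p2, w0   [Box-rule on 4 via w0Rw0]
9. not p2, w0   [and-rule on 8]
10. not Box (p1 and not p2), w0   [neg-Dia-rule on 5 via w0Rw0]
11. not (p1 and not p2), w1   [neg-Box-rule on 10: fresh world w1, w0Rw1]
12. not (p1 implies not p1), w1   [neg-Dia-rule on 3 via w0Rw1]
13. p1, w1   [neg-implies-rule on 12]
14. p1 and not p2, w1   [Box-rule on 4 via w0Rw1]
15. not p2, w1   [and-rule on 14]
16. not Box (p1 and not p2), w1   [neg-Dia-rule on 5 via w0Rw1]
17. p2, w1   [neg-and-rule on 11 (branches; this branch)]
Accessibility: w0Rw0, w0Rw1, w1Rw1
Branch closes: p2 and not p2 both at w1.
Every branch closes (one shown): unsatisfiable in T, hence also in S4, S5 (every S4/S5-frame is a T-frame).
K-tableau for the formula:
1. not (Box (p1 and not p2) implies Dia Box (p1 and not p2)) and not Dia (p1 implies not p1), w0
2. not (Box (p1 and not p2) implies Dia Box (p1 and not p2)), w0   [and-rule on 1]
3. not Dia (p1 implies not p1), w0   [and-rule on 1]
4. Box (p1 and not p2), w0   [neg-implies-rule on 2]
5. not Dia Box (p1 and not p2), w0   [neg-implies-rule on 2]
Complete open branch: satisfiable in K.

K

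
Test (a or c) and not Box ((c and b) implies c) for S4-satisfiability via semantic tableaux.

Unsatisfiable

1. (a or c) and not Box ((c and b) implies c), u
2. a or c, u
3. not Box ((c and b) implies c), u
4. c, u
5. not ((c and b) implies c), v
6. c and b, v
7. not c, v
8. c, v
9. b, v
Accessibility: uRu, uRv, vRv
Branch closes: c and not c both at v.
Every branch closes; the branch above is one of them.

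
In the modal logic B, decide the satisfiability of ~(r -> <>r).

Unsatisfiable (every branch closes)

1. ~(r -> <>r), 0
2. r, 0
3. ~<>r, 0
4. ~r, 0
Accessibility: 0R0
Branch closes: r and ~r both at 0.
All branches of the tableau close; one closing branch shown above.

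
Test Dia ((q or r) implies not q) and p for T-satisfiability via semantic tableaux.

1. Dia ((q or r) implies not q) and p, 0
2. Dia ((q or r) implies not q), 0   [and-rule on 1]
3. p, 0   [and-rule on 1]
4. (q or r) implies not q, 1   [Dia-rule on 2: fresh world 1, 0R1]
5. not q, 1   [implies-rule on 4 (branches; this branch)]
Accessibility: 0R0, 0R1, 1R1

Yes, satisfiable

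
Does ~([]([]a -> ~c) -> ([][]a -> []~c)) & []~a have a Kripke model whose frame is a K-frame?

Unsatisfiable (every branch closes)

1. ~([]([]a -> ~c) -> ([][]a -> []~c)) & []~a, w0
2. ~([]([]a -> ~c) -> ([][]a -> []~c)), w0
3. []~a, w0
4. []([]a -> ~c), w0
5. ~([][]a -> []~c), w0
6. [][]a, w0
7. ~[]~c, w0
8. c, w1
9. ~a, w1
10. []a -> ~c, w1
11. []a, w1
12. ~[]a, w1
13. ~a, w2
14. a, w2
Accessibility: w0Rw1, w1Rw2
Branch closes: a and ~a both at w2.
Every branch closes; the branch above is one of them.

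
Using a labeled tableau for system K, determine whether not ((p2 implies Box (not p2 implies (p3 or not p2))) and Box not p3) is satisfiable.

Satisfiable (open branch found)

1. not ((p2 implies Box (not p2 implies (p3 or not p2))) and Box not p3), w0
2. not Box not p3, w0   [neg-and-rule on 1 (branches; this branch)]
3. p3, w1   [neg-Box-rule on 2: fresh world w1, w0Rw1]
Accessibility: w0Rw1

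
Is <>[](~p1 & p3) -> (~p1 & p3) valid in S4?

No, not valid

Tableau for the negation ~(<>[](~p1 & p3) -> (~p1 & p3)):
1. ~(<>[](~p1 & p3) -> (~p1 & p3)), u
2. <>[](~p1 & p3), u   [~->-rule on 1]
3. ~(~p1 & p3), u   [~->-rule on 1]
4. ~p3, u   [~&-rule on 3 (branches; this branch)]
5. [](~p1 & p3), v   [<>-rule on 2: fresh world v, uRv]
6. ~p1 & p3, v   [[]-rule on 5 via vRv]
7. ~p1, v   [&-rule on 6]
8. p3, v   [&-rule on 6]
Accessibility: uRu, uRv, vRv
The negation has an open branch (countermodel exists).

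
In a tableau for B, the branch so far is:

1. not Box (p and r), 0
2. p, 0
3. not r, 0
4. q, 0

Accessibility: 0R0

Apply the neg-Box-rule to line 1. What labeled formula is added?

a fresh world 1 with 0R1, and not (p and r) at 1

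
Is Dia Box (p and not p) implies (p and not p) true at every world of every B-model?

Yes, valid

Tableau for the negation not (Dia Box (p and not p) implies (p and not p)):
1. not (Dia Box (p and not p) implies (p and not p)), w0
2. Dia Box (p and not p), w0
3. not (p and not p), w0
4. p, w0
5. Box (p and not p), w1
6. p and not p, w0
7. not p, w0
Accessibility: w0Rw0, w0Rw1, w1Rw0, w1Rw1
Branch closes: p and not p both at w0.
All branches of the negation close; one closing branch shown above.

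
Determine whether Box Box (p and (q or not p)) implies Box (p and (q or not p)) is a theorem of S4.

Tableau for the negation not (Box Box (p and (q or not p)) implies Box (p and (q or not p))):
1. not (Box Box (p and (q or not p)) implies Box (p and (q or not p))), 0
2. Box Box (p and (q or not p)), 0
3. not Box (p and (q or not p)), 0
4. Box (p and (q or not p)), 0
5. p and (q or not p), 0
6. p, 0
7. q or not p, 0
8. q, 0
9. not (p and (q or not p)), 1
10. Box (p and (q or not p)), 1
11. p and (q or not p), 1
12. p, 1
13. q or not p, 1
14. not (q or not p), 1
15. not q, 1
16. not p, 1
Accessibility: 0R0, 0R1, 1R1
Branch closes: p and not p both at 1.
All branches of the negation close; one closing branch shown above.

Yes, valid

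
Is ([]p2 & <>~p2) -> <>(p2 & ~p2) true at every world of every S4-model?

Tableau for the negation ~(([]p2 & <>~p2) -> <>(p2 & ~p2)):
1. ~(([]p2 & <>~p2) -> <>(p2 & ~p2)), w0
2. []p2 & <>~p2, w0
3. ~<>(p2 & ~p2), w0
4. []p2, w0
5. <>~p2, w0
6. ~(p2 & ~p2), w0
7. p2, w0
8. ~p2, w1
9. ~(p2 & ~p2), w1
10. p2, w1
Accessibility: w0Rw0, w0Rw1, w1Rw1
Branch closes: p2 and ~p2 both at w1.
Every branch of the negation's tableau closes; the branch above is one of them.

Valid in S4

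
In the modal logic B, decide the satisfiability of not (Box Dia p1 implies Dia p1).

Unsatisfiable (every branch closes)

1. not (Box Dia p1 implies Dia p1), u
2. Box Dia p1, u
3. not Dia p1, u
4. Dia p1, u
5. not p1, u
6. p1, v
7. Dia p1, v
8. not p1, v
Accessibility: uRu, uRv, vRu, vRv
Branch closes: p1 and not p1 both at v.
(One branch shown.) All branches close.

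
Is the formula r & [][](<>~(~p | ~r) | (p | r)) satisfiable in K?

Satisfiable (open branch found)

1. r & [][](<>~(~p | ~r) | (p | r)), w0
2. r, w0
3. [][](<>~(~p | ~r) | (p | r)), w0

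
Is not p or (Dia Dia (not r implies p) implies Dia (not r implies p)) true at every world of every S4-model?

Valid in S4

Tableau for the negation not (not p or (Dia Dia (not r implies p) implies Dia (not r implies p))):
1. not (not p or (Dia Dia (not r implies p) implies Dia (not r implies p))), u
2. p, u
3. not (Dia Dia (not r implies p) implies Dia (not r implies p)), u
4. Dia Dia (not r implies p), u
5. not Dia (not r implies p), u
6. not (not r implies p), u
7. not r, u
8. not p, u
Accessibility: uRu
Branch closes: p and not p both at u.
All branches of the negation close; one closing branch shown above.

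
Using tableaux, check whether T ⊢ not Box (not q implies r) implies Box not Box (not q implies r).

No, not valid

Tableau for the negation not (not Box (not q implies r) implies Box not Box (not q implies r)):
1. not (not Box (not q implies r) implies Box not Box (not q implies r)), 0
2. not Box (not q implies r), 0
3. not Box not Box (not q implies r), 0
4. not (not q implies r), 1
5. not q, 1
6. not r, 1
7. Box (not q implies r), 2
8. not q implies r, 2
9. r, 2
Accessibility: 0R0, 0R1, 0R2, 1R1, 2R2
The negation has an open branch (countermodel exists).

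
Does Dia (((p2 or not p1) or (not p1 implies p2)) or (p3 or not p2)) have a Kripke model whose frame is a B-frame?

1. Dia (((p2 or not p1) or (not p1 implies p2)) or (p3 or not p2)), u
2. ((p2 or not p1) or (not p1 implies p2)) or (p3 or not p2), v   [Dia-rule on 1: fresh world v, uRv]
3. p3 or not p2, v   [or-rule on 2 (branches; this branch)]
4. not p2, v   [or-rule on 3 (branches; this branch)]
Accessibility: uRu, uRv, vRu, vRv

Yes, satisfiable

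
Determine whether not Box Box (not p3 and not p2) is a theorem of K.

Tableau for the negation Box Box (not p3 and not p2):
1. Box Box (not p3 and not p2), w0
The negation has an open branch (countermodel exists).

Invalid (countermodel exists)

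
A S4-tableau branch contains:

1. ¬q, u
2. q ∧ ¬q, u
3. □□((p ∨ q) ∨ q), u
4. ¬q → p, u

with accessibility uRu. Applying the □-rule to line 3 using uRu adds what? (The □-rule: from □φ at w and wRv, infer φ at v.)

□((p ∨ q) ∨ q), u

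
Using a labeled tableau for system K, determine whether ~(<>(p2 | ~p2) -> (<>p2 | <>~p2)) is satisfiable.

Unsatisfiable (every branch closes)

1. ~(<>(p2 | ~p2) -> (<>p2 | <>~p2)), 0
2. <>(p2 | ~p2), 0
3. ~(<>p2 | <>~p2), 0
4. ~<>p2, 0
5. ~<>~p2, 0
6. p2 | ~p2, 1
7. ~p2, 1
8. p2, 1
Accessibility: 0R1
Branch closes: p2 and ~p2 both at 1.
(One branch shown.) All branches close.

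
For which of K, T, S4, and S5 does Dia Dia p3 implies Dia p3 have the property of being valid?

S4, S5

T-tableau for the negation not (Dia Dia p3 implies Dia p3):
1. not (Dia Dia p3 implies Dia p3), u
2. Dia Dia p3, u
3. not Dia p3, u
4. not p3, u
5. Dia p3, v
6. not p3, v
7. p3, w
Accessibility: uRu, uRv, vRv, vRw, wRw
Complete open branch: countermodel on a T-frame, so not valid in T, nor in K (the same frame is also a K-frame).
S4-tableau for the negation not (Dia Dia p3 implies Dia p3):
1. not (Dia Dia p3 implies Dia p3), u
2. Dia Dia p3, u
3. not Dia p3, u
4. not p3, u
5. Dia p3, v
6. not p3, v
7. p3, w
8. not p3, w
Accessibility: uRu, uRv, uRw, vRv, vRw, wRw
Branch closes: p3 and not p3 both at w.
Every branch closes (one shown): valid in S4, hence also in S5 (every theorem of S4 is a theorem of S5).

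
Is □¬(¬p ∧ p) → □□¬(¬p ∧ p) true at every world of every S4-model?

Yes, valid

Tableau for the negation ¬(□¬(¬p ∧ p) → □□¬(¬p ∧ p)):
1. ¬(□¬(¬p ∧ p) → □□¬(¬p ∧ p)), w0
2. □¬(¬p ∧ p), w0
3. ¬□□¬(¬p ∧ p), w0
4. ¬(¬p ∧ p), w0
5. ¬p, w0
6. ¬□¬(¬p ∧ p), w1
7. ¬(¬p ∧ p), w1
8. ¬p, w1
9. ¬p ∧ p, w2
10. ¬p, w2
11. p, w2
Accessibility: w0Rw0, w0Rw1, w0Rw2, w1Rw1, w1Rw2, w2Rw2
Branch closes: p and ¬p both at w2.
All branches of the negation close; one closing branch shown above.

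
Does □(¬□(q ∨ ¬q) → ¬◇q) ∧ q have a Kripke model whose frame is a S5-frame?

Satisfiable (open branch found)

1. □(¬□(q ∨ ¬q) → ¬◇q) ∧ q, 0
2. □(¬□(q ∨ ¬q) → ¬◇q), 0
3. q, 0
4. ¬□(q ∨ ¬q) → ¬◇q, 0
5. □(q ∨ ¬q), 0
6. q ∨ ¬q, 0
Accessibility: 0R0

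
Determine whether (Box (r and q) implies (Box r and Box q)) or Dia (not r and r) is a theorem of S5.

Tableau for the negation not ((Box (r and q) implies (Box r and Box q)) or Dia (not r and r)):
1. not ((Box (r and q) implies (Box r and Box q)) or Dia (not r and r)), w0
2. not (Box (r and q) implies (Box r and Box q)), w0
3. not Dia (not r and r), w0
4. Box (r and q), w0
5. not (Box r and Box q), w0
6. not (not r and r), w0
7. r and q, w0
8. r, w0
9. q, w0
10. not Box q, w0
11. not q, w1
12. not (not r and r), w1
13. r and q, w1
14. r, w1
15. q, w1
Accessibility: w0Rw0, w0Rw1, w1Rw0, w1Rw1
Branch closes: q and not q both at w1.
Every branch of the negation's tableau closes; the branch above is one of them.

Yes, valid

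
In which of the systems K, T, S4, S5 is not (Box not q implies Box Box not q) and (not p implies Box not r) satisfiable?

T-tableau for the formula:
1. not (Box not q implies Box Box not q) and (not p implies Box not r), 0
2. not (Box not q implies Box Box not q), 0   [and-rule on 1]
3. not p implies Box not r, 0   [and-rule on 1]
4. Box not q, 0   [neg-implies-rule on 2]
5. not Box Box not q, 0   [neg-implies-rule on 2]
6. not q, 0   [Box-rule on 4 via 0R0]
7. Box not r, 0   [implies-rule on 3 (branches; this branch)]
8. not r, 0   [Box-rule on 7 via 0R0]
9. not Box not q, 1   [neg-Box-rule on 5: fresh world 1, 0R1]
10. not q, 1   [Box-rule on 4 via 0R1]
11. not r, 1   [Box-rule on 7 via 0R1]
12. q, 2   [neg-Box-rule on 9: fresh world 2, 1R2]
Accessibility: 0R0, 0R1, 1R1, 1R2, 2R2
Complete open branch: satisfiable in T, hence also in K (this T-model is also a K-model).
S4-tableau for the formula:
1. not (Box not q implies Box Box not q) and (not p implies Box not r), 0
2. not (Box not q implies Box Box not q), 0   [and-rule on 1]
3. not p implies Box not r, 0   [and-rule on 1]
4. Box not q, 0   [neg-implies-rule on 2]
5. not Box Box not q, 0   [neg-implies-rule on 2]
6. not q, 0   [Box-rule on 4 via 0R0]
7. Box not r, 0   [implies-rule on 3 (branches; this branch)]
8. not r, 0   [Box-rule on 7 via 0R0]
9. not Box not q, 1   [neg-Box-rule on 5: fresh world 1, 0R1]
10. not q, 1   [Box-rule on 4 via 0R1]
11. not r, 1   [Box-rule on 7 via 0R1]
12. q, 2   [neg-Box-rule on 9: fresh world 2, 1R2]
13. not q, 2   [Box-rule on 4 via 0R2]
Accessibility: 0R0, 0R1, 0R2, 1R1, 1R2, 2R2
Branch closes: q and not q both at 2.
Every branch closes (one shown): unsatisfiable in S4, hence also in S5 (every S5-frame is an S4-frame).

K, T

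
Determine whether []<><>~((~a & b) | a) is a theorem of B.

Tableau for the negation ~[]<><>~((~a & b) | a):
1. ~[]<><>~((~a & b) | a), w0
2. ~<><>~((~a & b) | a), w1
3. ~<>~((~a & b) | a), w0
4. ~<>~((~a & b) | a), w1
5. (~a & b) | a, w0
6. (~a & b) | a, w1
7. a, w0
8. a, w1
Accessibility: w0Rw0, w0Rw1, w1Rw0, w1Rw1
The negation has an open branch (countermodel exists).

Invalid (countermodel exists)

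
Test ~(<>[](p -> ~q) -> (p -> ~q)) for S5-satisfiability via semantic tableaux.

1. ~(<>[](p -> ~q) -> (p -> ~q)), 0
2. <>[](p -> ~q), 0   [~->-rule on 1]
3. ~(p -> ~q), 0   [~->-rule on 1]
4. p, 0   [~->-rule on 3]
5. q, 0   [~->-rule on 3]
6. [](p -> ~q), 1   [<>-rule on 2: fresh world 1, 0R1]
7. p -> ~q, 0   [[]-rule on 6 via 1R0]
8. p -> ~q, 1   [[]-rule on 6 via 1R1]
9. ~q, 0   [->-rule on 7 (branches; this branch)]
Accessibility: 0R0, 0R1, 1R0, 1R1
Branch closes: q and ~q both at 0.
Every branch closes; the branch above is one of them.

No, unsatisfiable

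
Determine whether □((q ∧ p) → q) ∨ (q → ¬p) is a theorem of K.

Tableau for the negation ¬(□((q ∧ p) → q) ∨ (q → ¬p)):
1. ¬(□((q ∧ p) → q) ∨ (q → ¬p)), 0
2. ¬□((q ∧ p) → q), 0
3. ¬(q → ¬p), 0
4. q, 0
5. p, 0
6. ¬((q ∧ p) → q), 1
7. q ∧ p, 1
8. ¬q, 1
9. q, 1
10. p, 1
Accessibility: 0R1
Branch closes: q and ¬q both at 1.
All branches of the negation close; one closing branch shown above.

Valid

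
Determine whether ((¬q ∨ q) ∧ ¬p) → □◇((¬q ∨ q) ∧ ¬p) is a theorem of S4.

Tableau for the negation ¬(((¬q ∨ q) ∧ ¬p) → □◇((¬q ∨ q) ∧ ¬p)):
1. ¬(((¬q ∨ q) ∧ ¬p) → □◇((¬q ∨ q) ∧ ¬p)), 0
2. (¬q ∨ q) ∧ ¬p, 0   [¬→-rule on 1]
3. ¬□◇((¬q ∨ q) ∧ ¬p), 0   [¬→-rule on 1]
4. ¬q ∨ q, 0   [∧-rule on 2]
5. ¬p, 0   [∧-rule on 2]
6. q, 0   [∨-rule on 4 (branches; this branch)]
7. ¬◇((¬q ∨ q) ∧ ¬p), 1   [¬□-rule on 3: fresh world 1, 0R1]
8. ¬((¬q ∨ q) ∧ ¬p), 1   [¬◇-rule on 7 via 1R1]
9. p, 1   [¬∧-rule on 8 (branches; this branch)]
Accessibility: 0R0, 0R1, 1R1
The negation has an open branch (countermodel exists).

Invalid (countermodel exists)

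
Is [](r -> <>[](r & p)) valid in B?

No, not valid

Tableau for the negation ~[](r -> <>[](r & p)):
1. ~[](r -> <>[](r & p)), 0
2. ~(r -> <>[](r & p)), 1
3. r, 1
4. ~<>[](r & p), 1
5. ~[](r & p), 0
6. ~[](r & p), 1
7. ~(r & p), 2
8. ~p, 2
9. ~(r & p), 3
10. ~[](r & p), 3
11. ~p, 3
12. ~(r & p), 4
13. ~p, 4
Accessibility: 0R0, 0R1, 0R2, 1R0, 1R1, 1R3, 2R0, 2R2, 3R1, 3R3, 3R4, 4R3, 4R4
The negation has an open branch (countermodel exists).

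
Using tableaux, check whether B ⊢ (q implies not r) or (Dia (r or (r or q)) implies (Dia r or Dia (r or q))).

Tableau for the negation not ((q implies not r) or (Dia (r or (r or q)) implies (Dia r or Dia (r or q)))):
1. not ((q implies not r) or (Dia (r or (r or q)) implies (Dia r or Dia (r or q)))), 0
2. not (q implies not r), 0
3. not (Dia (r or (r or q)) implies (Dia r or Dia (r or q))), 0
4. q, 0
5. r, 0
6. Dia (r or (r or q)), 0
7. not (Dia r or Dia (r or q)), 0
8. not Dia r, 0
9. not Dia (r or q), 0
10. not r, 0
Accessibility: 0R0
Branch closes: r and not r both at 0.
Every branch of the negation's tableau closes; the branch above is one of them.

Yes, valid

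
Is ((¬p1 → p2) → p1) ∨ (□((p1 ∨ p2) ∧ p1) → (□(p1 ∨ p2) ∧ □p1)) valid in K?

Valid in K

Tableau for the negation ¬(((¬p1 → p2) → p1) ∨ (□((p1 ∨ p2) ∧ p1) → (□(p1 ∨ p2) ∧ □p1))):
1. ¬(((¬p1 → p2) → p1) ∨ (□((p1 ∨ p2) ∧ p1) → (□(p1 ∨ p2) ∧ □p1))), 0
2. ¬((¬p1 → p2) → p1), 0   [¬∨-rule on 1]
3. ¬(□((p1 ∨ p2) ∧ p1) → (□(p1 ∨ p2) ∧ □p1)), 0   [¬∨-rule on 1]
4. ¬p1 → p2, 0   [¬→-rule on 2]
5. ¬p1, 0   [¬→-rule on 2]
6. □((p1 ∨ p2) ∧ p1), 0   [¬→-rule on 3]
7. ¬(□(p1 ∨ p2) ∧ □p1), 0   [¬→-rule on 3]
8. p2, 0   [→-rule on 4 (branches; this branch)]
9. ¬□(p1 ∨ p2), 0   [¬∧-rule on 7 (branches; this branch)]
10. ¬(p1 ∨ p2), 1   [¬□-rule on 9: fresh world 1, 0R1]
11. ¬p1, 1   [¬∨-rule on 10]
12. ¬p2, 1   [¬∨-rule on 10]
13. (p1 ∨ p2) ∧ p1, 1   [□-rule on 6 via 0R1]
14. p1 ∨ p2, 1   [∧-rule on 13]
15. p1, 1   [∧-rule on 13]
Accessibility: 0R1
Branch closes: p1 and ¬p1 both at 1.
Every branch of the negation's tableau closes; the branch above is one of them.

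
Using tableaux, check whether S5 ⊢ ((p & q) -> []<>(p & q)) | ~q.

Yes, valid

Tableau for the negation ~(((p & q) -> []<>(p & q)) | ~q):
1. ~(((p & q) -> []<>(p & q)) | ~q), 0
2. ~((p & q) -> []<>(p & q)), 0   [~|-rule on 1]
3. q, 0   [~|-rule on 1]
4. p & q, 0   [~->-rule on 2]
5. ~[]<>(p & q), 0   [~->-rule on 2]
6. p, 0   [&-rule on 4]
7. ~<>(p & q), 1   [~[]-rule on 5: fresh world 1, 0R1]
8. ~(p & q), 0   [~<>-rule on 7 via 1R0]
9. ~(p & q), 1   [~<>-rule on 7 via 1R1]
10. ~q, 0   [~&-rule on 8 (branches; this branch)]
Accessibility: 0R0, 0R1, 1R0, 1R1
Branch closes: q and ~q both at 0.
Every branch of the negation's tableau closes; the branch above is one of them.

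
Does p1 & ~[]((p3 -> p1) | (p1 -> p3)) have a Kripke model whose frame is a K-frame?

1. p1 & ~[]((p3 -> p1) | (p1 -> p3)), 0
2. p1, 0
3. ~[]((p3 -> p1) | (p1 -> p3)), 0
4. ~((p3 -> p1) | (p1 -> p3)), 1
5. ~(p3 -> p1), 1
6. ~(p1 -> p3), 1
7. p3, 1
8. ~p1, 1
9. p1, 1
10. ~p3, 1
Accessibility: 0R1
Branch closes: p1 and ~p1 both at 1.
(One branch shown.) All branches close.

No, unsatisfiable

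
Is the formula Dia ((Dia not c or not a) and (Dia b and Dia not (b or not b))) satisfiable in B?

No, unsatisfiable

1. Dia ((Dia not c or not a) and (Dia b and Dia not (b or not b))), w0
2. (Dia not c or not a) and (Dia b and Dia not (b or not b)), w1
3. Dia not c or not a, w1
4. Dia b and Dia not (b or not b), w1
5. Dia b, w1
6. Dia not (b or not b), w1
7. not a, w1
8. b, w2
9. not (b or not b), w3
10. not b, w3
11. b, w3
Accessibility: w0Rw0, w0Rw1, w1Rw0, w1Rw1, w1Rw2, w1Rw3, w2Rw1, w2Rw2, w3Rw1, w3Rw3
Branch closes: b and not b both at w3.
(One branch shown.) All branches close.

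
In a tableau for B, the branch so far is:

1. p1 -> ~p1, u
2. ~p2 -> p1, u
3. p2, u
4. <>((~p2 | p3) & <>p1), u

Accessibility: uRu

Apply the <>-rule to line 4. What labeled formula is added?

a fresh world v with uRv, and (~p2 | p3) & <>p1 at v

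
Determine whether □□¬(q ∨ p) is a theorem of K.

Invalid (countermodel exists)

Tableau for the negation ¬□□¬(q ∨ p):
1. ¬□□¬(q ∨ p), u
2. ¬□¬(q ∨ p), v
3. q ∨ p, w
4. p, w
Accessibility: uRv, vRw
The negation has an open branch (countermodel exists).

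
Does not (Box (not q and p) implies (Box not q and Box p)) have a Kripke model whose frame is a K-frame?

Unsatisfiable (every branch closes)

1. not (Box (not q and p) implies (Box not q and Box p)), w0
2. Box (not q and p), w0
3. not (Box not q and Box p), w0
4. not Box p, w0
5. not p, w1
6. not q and p, w1
7. not q, w1
8. p, w1
Accessibility: w0Rw1
Branch closes: p and not p both at w1.
Every branch closes; the branch above is one of them.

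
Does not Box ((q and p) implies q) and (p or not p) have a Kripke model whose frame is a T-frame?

Unsatisfiable

1. not Box ((q and p) implies q) and (p or not p), u
2. not Box ((q and p) implies q), u
3. p or not p, u
4. not p, u
5. not ((q and p) implies q), v
6. q and p, v
7. not q, v
8. q, v
9. p, v
Accessibility: uRu, uRv, vRv
Branch closes: q and not q both at v.
(One branch shown.) All branches close.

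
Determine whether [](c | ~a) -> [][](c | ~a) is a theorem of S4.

Tableau for the negation ~([](c | ~a) -> [][](c | ~a)):
1. ~([](c | ~a) -> [][](c | ~a)), w0
2. [](c | ~a), w0
3. ~[][](c | ~a), w0
4. c | ~a, w0
5. ~a, w0
6. ~[](c | ~a), w1
7. c | ~a, w1
8. ~a, w1
9. ~(c | ~a), w2
10. ~c, w2
11. a, w2
12. c | ~a, w2
13. ~a, w2
Accessibility: w0Rw0, w0Rw1, w0Rw2, w1Rw1, w1Rw2, w2Rw2
Branch closes: a and ~a both at w2.
All branches of the negation close; one closing branch shown above.

Valid in S4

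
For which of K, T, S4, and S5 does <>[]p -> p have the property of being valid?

S4-tableau for the negation ~(<>[]p -> p):
1. ~(<>[]p -> p), w0
2. <>[]p, w0
3. ~p, w0
4. []p, w1
5. p, w1
Accessibility: w0Rw0, w0Rw1, w1Rw1
Complete open branch: countermodel on an S4-frame, so not valid in S4, nor in K, T (the same frame is also a K-frame and a T-frame).
S5-tableau for the negation ~(<>[]p -> p):
1. ~(<>[]p -> p), w0
2. <>[]p, w0
3. ~p, w0
4. []p, w1
5. p, w0
Accessibility: w0Rw0, w0Rw1, w1Rw0, w1Rw1
Branch closes: p and ~p both at w0.
Every branch closes (one shown): valid in S5.

S5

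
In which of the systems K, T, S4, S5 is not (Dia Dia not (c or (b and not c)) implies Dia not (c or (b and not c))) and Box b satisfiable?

K, T

S4-tableau for the formula:
1. not (Dia Dia not (c or (b and not c)) implies Dia not (c or (b and not c))) and Box b, 0
2. not (Dia Dia not (c or (b and not c)) implies Dia not (c or (b and not c))), 0   [and-rule on 1]
3. Box b, 0   [and-rule on 1]
4. Dia Dia not (c or (b and not c)), 0   [neg-implies-rule on 2]
5. not Dia not (c or (b and not c)), 0   [neg-implies-rule on 2]
6. b, 0   [Box-rule on 3 via 0R0]
7. c or (b and not c), 0   [neg-Dia-rule on 5 via 0R0]
8. b and not c, 0   [or-rule on 7 (branches; this branch)]
9. not c, 0   [and-rule on 8]
10. Dia not (c or (b and not c)), 1   [Dia-rule on 4: fresh world 1, 0R1]
11. b, 1   [Box-rule on 3 via 0R1]
12. c or (b and not c), 1   [neg-Dia-rule on 5 via 0R1]
13. b and not c, 1   [or-rule on 12 (branches; this branch)]
14. not c, 1   [and-rule on 13]
15. not (c or (b and not c)), 2   [Dia-rule on 10: fresh world 2, 1R2]
16. not c, 2   [neg-or-rule on 15]
17. not (b and not c), 2   [neg-or-rule on 15]
18. b, 2   [Box-rule on 3 via 0R2]
19. c or (b and not c), 2   [neg-Dia-rule on 5 via 0R2]
20. c, 2   [neg-and-rule on 17 (branches; this branch)]
Accessibility: 0R0, 0R1, 0R2, 1R1, 1R2, 2R2
Branch closes: c and not c both at 2.
Every branch closes (one shown): unsatisfiable in S4, hence also in S5 (every S5-frame is an S4-frame).
T-tableau for the formula:
1. not (Dia Dia not (c or (b and not c)) implies Dia not (c or (b and not c))) and Box b, 0
2. not (Dia Dia not (c or (b and not c)) implies Dia not (c or (b and not c))), 0   [and-rule on 1]
3. Box b, 0   [and-rule on 1]
4. Dia Dia not (c or (b and not c)), 0   [neg-implies-rule on 2]
5. not Dia not (c or (b and not c)), 0   [neg-implies-rule on 2]
6. b, 0   [Box-rule on 3 via 0R0]
7. c or (b and not c), 0   [neg-Dia-rule on 5 via 0R0]
8. b and not c, 0   [or-rule on 7 (branches; this branch)]
9. not c, 0   [and-rule on 8]
10. Dia not (c or (b and not c)), 1   [Dia-rule on 4: fresh world 1, 0R1]
11. b, 1   [Box-rule on 3 via 0R1]
12. c or (b and not c), 1   [neg-Dia-rule on 5 via 0R1]
13. b and not c, 1   [or-rule on 12 (branches; this branch)]
14. not c, 1   [and-rule on 13]
15. not (c or (b and not c)), 2   [Dia-rule on 10: fresh world 2, 1R2]
16. not c, 2   [neg-or-rule on 15]
17. not (b and not c), 2   [neg-or-rule on 15]
18. not b, 2   [neg-and-rule on 17 (branches; this branch)]
Accessibility: 0R0, 0R1, 1R1, 1R2, 2R2
Complete open branch: satisfiable in T, hence also in K (this T-model is also a K-model).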